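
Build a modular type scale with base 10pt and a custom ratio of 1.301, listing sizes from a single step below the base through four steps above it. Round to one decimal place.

7.7pt, 10.0pt, 13.0pt, 16.9pt, 22.0pt, 28.6pt

Step -1: 10.0 ÷ 1.301 = 7.7
Step 0: 10pt
Step 1: 10.0 × 1.301 = 13.0
Step 2: 10.0 × 1.301² = 16.9
Step 3: 10.0 × 1.301³ = 22.0
Step 4: 10.0 × 1.301⁴ = 28.6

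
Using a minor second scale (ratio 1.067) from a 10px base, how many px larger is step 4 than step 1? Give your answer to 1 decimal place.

Step 1: 10.0 × 1.067 = 10.670px
Step 4: 10.0 × 1.067⁴ = 12.962px
Difference: 12.962 − 10.670 = 2.292px

2.3px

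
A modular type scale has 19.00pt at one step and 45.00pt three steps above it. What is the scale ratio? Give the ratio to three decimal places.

1.333

The ratio satisfies 19.00 × r³ = 45.00, so r = (45.00 / 19.00)^(1/3).
r = 2.3684^(1/3) ≈ 1.3330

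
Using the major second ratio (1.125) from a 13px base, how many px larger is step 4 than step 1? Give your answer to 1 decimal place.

Step 1: 13.0 × 1.125 = 14.625px
Step 4: 13.0 × 1.125⁴ = 20.823px
Difference: 20.823 − 14.625 = 6.198px

6.2px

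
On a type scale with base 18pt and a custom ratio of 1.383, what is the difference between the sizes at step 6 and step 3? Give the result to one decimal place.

Step 3: 18.0 × 1.383³ = 47.614pt
Step 6: 18.0 × 1.383⁶ = 125.952pt
Difference: 125.952 − 47.614 = 78.338pt

78.3pt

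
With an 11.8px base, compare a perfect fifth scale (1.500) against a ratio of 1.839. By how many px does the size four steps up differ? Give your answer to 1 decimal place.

Perfect fifth: 11.8 × 1.500⁴ = 59.738px
At 1.839: 11.8 × 1.839⁴ = 134.961px
Difference: 134.961 − 59.738 = 75.223px

75.2px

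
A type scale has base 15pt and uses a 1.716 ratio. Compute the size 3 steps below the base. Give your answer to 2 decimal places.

2.97pt

Each step on a modular scale multiplies by the ratio, so the size n steps from the base is base × ratioⁿ.
15.0 ÷ 1.716³ = 15.0 ÷ 5.05303 ≈ 2.97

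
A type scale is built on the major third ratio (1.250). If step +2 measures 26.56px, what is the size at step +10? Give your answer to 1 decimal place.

The gap is 10 − (2) = 8 steps, so the factor is 1.250^8.
26.56 × 1.250⁸ = 26.56 × 5.96046 ≈ 158.310

158.3px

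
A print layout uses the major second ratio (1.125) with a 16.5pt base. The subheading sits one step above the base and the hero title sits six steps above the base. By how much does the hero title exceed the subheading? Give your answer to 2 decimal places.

14.89pt

Step 1: 16.5 × 1.125 = 18.5625pt
Step 6: 16.5 × 1.125⁶ = 33.4502pt
Difference: 33.4502 − 18.5625 = 14.8877pt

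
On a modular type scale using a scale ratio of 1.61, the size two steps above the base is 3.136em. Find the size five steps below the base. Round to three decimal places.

0.112em

The gap is -5 − (2) = -7 steps, so the factor is 1.61^-7.
3.136 ÷ 1.61⁷ = 3.136 ÷ 28.04020 ≈ 0.112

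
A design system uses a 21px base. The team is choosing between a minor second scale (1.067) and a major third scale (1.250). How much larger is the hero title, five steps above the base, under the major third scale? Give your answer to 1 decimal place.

Minor second: 21.0 × 1.067⁵ = 29.043px
Major third: 21.0 × 1.250⁵ = 64.087px
Difference: 64.087 − 29.043 = 35.044px

35.0px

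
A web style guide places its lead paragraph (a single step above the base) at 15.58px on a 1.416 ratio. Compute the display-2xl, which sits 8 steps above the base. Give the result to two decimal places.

177.83px

15.58 × 1.416⁷ = 15.58 × 11.41413 ≈ 177.832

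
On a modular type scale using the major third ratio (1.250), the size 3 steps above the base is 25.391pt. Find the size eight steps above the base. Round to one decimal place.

77.5pt

The gap is 8 − (3) = 5 steps, so the factor is 1.250^5.
25.391 × 1.250⁵ = 25.391 × 3.05176 ≈ 77.487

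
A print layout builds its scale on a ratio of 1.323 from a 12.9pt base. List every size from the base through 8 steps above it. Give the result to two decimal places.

Step 0: 12.9pt
Step 1: 12.9 × 1.323 = 17.07
Step 2: 12.9 × 1.323² = 22.58
Step 3: 12.9 × 1.323³ = 29.87
Step 4: 12.9 × 1.323⁴ = 39.52
Step 5: 12.9 × 1.323⁵ = 52.29
Step 6: 12.9 × 1.323⁶ = 69.17
Step 7: 12.9 × 1.323⁷ = 91.52
Step 8: 12.9 × 1.323⁸ = 121.08

12.90pt, 17.07pt, 22.58pt, 29.87pt, 39.52pt, 52.29pt, 69.17pt, 91.52pt, 121.08pt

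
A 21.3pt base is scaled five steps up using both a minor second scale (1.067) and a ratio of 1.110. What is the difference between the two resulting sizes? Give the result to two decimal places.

6.43pt

Minor second: 21.3 × 1.067⁵ = 29.4579pt
At 1.110: 21.3 × 1.110⁵ = 35.8917pt
Difference: 35.8917 − 29.4579 = 6.4338pt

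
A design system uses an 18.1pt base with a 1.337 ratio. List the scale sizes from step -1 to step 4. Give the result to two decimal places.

13.54pt, 18.10pt, 24.20pt, 32.35pt, 43.26pt, 57.84pt

Step -1: 18.1 ÷ 1.337 = 13.54
Step 0: 18.1pt
Step 1: 18.1 × 1.337 = 24.20
Step 2: 18.1 × 1.337² = 32.35
Step 3: 18.1 × 1.337³ = 43.26
Step 4: 18.1 × 1.337⁴ = 57.84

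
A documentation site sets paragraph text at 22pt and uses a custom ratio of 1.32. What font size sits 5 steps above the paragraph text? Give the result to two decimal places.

Every step multiplies by the scale ratio.
22.0 × 1.32⁵ = 22.0 × 4.00746 ≈ 88.16

88.16pt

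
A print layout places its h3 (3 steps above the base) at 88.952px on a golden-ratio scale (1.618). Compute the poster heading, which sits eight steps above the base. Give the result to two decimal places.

88.952 × 1.618⁵ = 88.952 × 11.08901 ≈ 986.389

986.39px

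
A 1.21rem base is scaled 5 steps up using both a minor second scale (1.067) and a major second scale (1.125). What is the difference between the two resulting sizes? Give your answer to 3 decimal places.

0.507rem

Minor second: 1.21 × 1.067⁵ = 1.67343rem
Major second: 1.21 × 1.125⁵ = 2.18046rem
Difference: 2.18046 − 1.67343 = 0.50703rem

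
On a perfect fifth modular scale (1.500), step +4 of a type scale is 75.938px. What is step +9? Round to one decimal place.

576.7px

75.938 × 1.500⁵ = 75.938 × 7.59375 ≈ 576.654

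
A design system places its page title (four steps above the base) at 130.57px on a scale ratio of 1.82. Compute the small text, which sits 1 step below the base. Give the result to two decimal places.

6.54px

130.57 ÷ 1.82⁵ = 130.57 ÷ 19.96903 ≈ 6.539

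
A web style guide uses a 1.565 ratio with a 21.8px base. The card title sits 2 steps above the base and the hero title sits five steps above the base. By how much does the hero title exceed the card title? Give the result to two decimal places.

151.26px

Step 2: 21.8 × 1.565² = 53.3931px
Step 5: 21.8 × 1.565⁵ = 204.6578px
Difference: 204.6578 − 53.3931 = 151.2647px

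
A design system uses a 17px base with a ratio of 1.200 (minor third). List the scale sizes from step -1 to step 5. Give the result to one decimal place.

14.2px, 17.0px, 20.4px, 24.5px, 29.4px, 35.3px, 42.3px

Step -1: 17.0 ÷ 1.200 = 14.2
Step 0: 17px
Step 1: 17.0 × 1.200 = 20.4
Step 2: 17.0 × 1.200² = 24.5
Step 3: 17.0 × 1.200³ = 29.4
Step 4: 17.0 × 1.200⁴ = 35.3
Step 5: 17.0 × 1.200⁵ = 42.3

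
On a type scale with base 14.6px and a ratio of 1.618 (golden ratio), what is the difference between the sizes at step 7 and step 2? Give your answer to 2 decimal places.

385.62px

Step 2: 14.6 × 1.618² = 38.2217px
Step 7: 14.6 × 1.618⁷ = 423.8405px
Difference: 423.8405 − 38.2217 = 385.6188px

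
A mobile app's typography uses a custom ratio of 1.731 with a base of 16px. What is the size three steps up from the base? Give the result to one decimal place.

16.0 × 1.731³ = 16.0 × 5.18670 ≈ 82.99

83.0px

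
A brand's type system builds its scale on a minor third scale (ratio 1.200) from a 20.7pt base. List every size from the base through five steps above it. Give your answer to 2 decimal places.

Step 0: 20.7pt
Step 1: 20.7 × 1.200 = 24.84
Step 2: 20.7 × 1.200² = 29.81
Step 3: 20.7 × 1.200³ = 35.77
Step 4: 20.7 × 1.200⁴ = 42.92
Step 5: 20.7 × 1.200⁵ = 51.51

20.70pt, 24.84pt, 29.81pt, 35.77pt, 42.92pt, 51.51pt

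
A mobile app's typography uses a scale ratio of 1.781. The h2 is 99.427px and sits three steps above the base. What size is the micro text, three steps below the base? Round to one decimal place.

Moving from step +3 to step -3 is 6 steps down, so divide by r⁶.
99.427 ÷ 1.781⁶ = 99.427 ÷ 31.91417 ≈ 3.115

3.1px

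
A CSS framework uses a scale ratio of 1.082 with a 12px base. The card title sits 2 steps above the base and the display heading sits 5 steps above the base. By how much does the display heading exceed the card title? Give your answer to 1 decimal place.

3.7px

Step 2: 12.0 × 1.082² = 14.049px
Step 5: 12.0 × 1.082⁵ = 17.796px
Difference: 17.796 − 14.049 = 3.747px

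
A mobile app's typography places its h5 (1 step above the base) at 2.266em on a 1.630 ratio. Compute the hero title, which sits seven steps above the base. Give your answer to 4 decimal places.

2.266 × 1.630⁶ = 2.266 × 18.75537 ≈ 42.4997

42.4997em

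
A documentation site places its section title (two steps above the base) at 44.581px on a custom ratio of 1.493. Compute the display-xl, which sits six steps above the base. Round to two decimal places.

The gap is 6 − (2) = 4 steps, so the factor is 1.493^4.
44.581 × 1.493⁴ = 44.581 × 4.96866 ≈ 221.508

221.51px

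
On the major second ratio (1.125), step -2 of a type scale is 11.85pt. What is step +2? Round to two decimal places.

18.98pt

11.85 × 1.125⁴ = 11.85 × 1.60181 ≈ 18.981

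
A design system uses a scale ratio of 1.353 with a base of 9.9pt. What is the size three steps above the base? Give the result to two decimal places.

A modular type scale is a geometric sequence: sizeₙ = base × rⁿ.
9.9 × 1.353³ = 9.9 × 2.47681 ≈ 24.52

24.52pt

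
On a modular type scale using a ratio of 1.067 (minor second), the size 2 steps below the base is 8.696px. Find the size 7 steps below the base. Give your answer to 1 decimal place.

6.3px

8.696 ÷ 1.067⁵ = 8.696 ÷ 1.38300 ≈ 6.288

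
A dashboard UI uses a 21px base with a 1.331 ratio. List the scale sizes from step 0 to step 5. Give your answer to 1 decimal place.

21.0px, 28.0px, 37.2px, 49.5px, 65.9px, 87.7px

Step 0: 21px
Step 1: 21.0 × 1.331 = 28.0
Step 2: 21.0 × 1.331² = 37.2
Step 3: 21.0 × 1.331³ = 49.5
Step 4: 21.0 × 1.331⁴ = 65.9
Step 5: 21.0 × 1.331⁵ = 87.7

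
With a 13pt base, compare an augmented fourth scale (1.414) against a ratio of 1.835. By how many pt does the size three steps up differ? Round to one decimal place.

43.6pt

Augmented fourth: 13.0 × 1.414³ = 36.753pt
At 1.835: 13.0 × 1.835³ = 80.325pt
Difference: 80.325 − 36.753 = 43.572pt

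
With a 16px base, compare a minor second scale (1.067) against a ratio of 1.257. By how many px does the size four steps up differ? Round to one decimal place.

19.2px

Minor second: 16.0 × 1.067⁴ = 20.739px
At 1.257: 16.0 × 1.257⁴ = 39.945px
Difference: 39.945 − 20.739 = 19.206px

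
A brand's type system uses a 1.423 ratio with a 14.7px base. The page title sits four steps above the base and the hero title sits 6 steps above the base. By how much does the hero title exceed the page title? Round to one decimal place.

Step 4: 14.7 × 1.423⁴ = 60.275px
Step 6: 14.7 × 1.423⁶ = 122.053px
Difference: 122.053 − 60.275 = 61.778px

61.8px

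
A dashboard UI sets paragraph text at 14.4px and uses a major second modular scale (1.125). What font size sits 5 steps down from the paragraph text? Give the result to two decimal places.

14.4 ÷ 1.125⁵ = 14.4 ÷ 1.80203 ≈ 7.99

7.99px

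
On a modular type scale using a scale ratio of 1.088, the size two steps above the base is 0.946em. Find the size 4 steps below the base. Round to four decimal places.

0.5703em

0.946 ÷ 1.088⁶ = 0.946 ÷ 1.65872 ≈ 0.5703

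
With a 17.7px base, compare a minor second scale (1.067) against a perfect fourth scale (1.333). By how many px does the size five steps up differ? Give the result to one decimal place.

50.0px

Minor second: 17.7 × 1.067⁵ = 24.479px
Perfect fourth: 17.7 × 1.333⁵ = 74.494px
Difference: 74.494 − 24.479 = 50.015px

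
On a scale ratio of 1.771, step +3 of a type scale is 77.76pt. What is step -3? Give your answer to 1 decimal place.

Moving from step +3 to step -3 is 6 steps down, so divide by r⁶.
77.76 ÷ 1.771⁶ = 77.76 ÷ 30.85399 ≈ 2.520

2.5pt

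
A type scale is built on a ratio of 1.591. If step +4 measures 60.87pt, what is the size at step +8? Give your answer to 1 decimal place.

Moving from step +4 to step +8 is 4 steps up, so multiply by r⁴.
60.87 × 1.591⁴ = 60.87 × 6.40738 ≈ 390.017

390.0pt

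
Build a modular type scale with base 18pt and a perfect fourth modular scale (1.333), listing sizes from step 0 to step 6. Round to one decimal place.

18.0pt, 24.0pt, 32.0pt, 42.6pt, 56.8pt, 75.8pt, 101.0pt

Step 0: 18pt
Step 1: 18.0 × 1.333 = 24.0
Step 2: 18.0 × 1.333² = 32.0
Step 3: 18.0 × 1.333³ = 42.6
Step 4: 18.0 × 1.333⁴ = 56.8
Step 5: 18.0 × 1.333⁵ = 75.8
Step 6: 18.0 × 1.333⁶ = 101.0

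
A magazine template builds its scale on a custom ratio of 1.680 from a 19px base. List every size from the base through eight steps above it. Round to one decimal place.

Step 0: 19px
Step 1: 19.0 × 1.680 = 31.9
Step 2: 19.0 × 1.680² = 53.6
Step 3: 19.0 × 1.680³ = 90.1
Step 4: 19.0 × 1.680⁴ = 151.4
Step 5: 19.0 × 1.680⁵ = 254.3
Step 6: 19.0 × 1.680⁶ = 427.2
Step 7: 19.0 × 1.680⁷ = 717.7
Step 8: 19.0 × 1.680⁸ = 1205.7

19.0px, 31.9px, 53.6px, 90.1px, 151.4px, 254.3px, 427.2px, 717.7px, 1205.7px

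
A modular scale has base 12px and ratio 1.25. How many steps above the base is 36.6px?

5

1.25ⁿ = 36.6 / 12 = 3.0500
n = ln(3.0500) / ln(1.25) = 1.1151 / 0.2231 ≈ 5.00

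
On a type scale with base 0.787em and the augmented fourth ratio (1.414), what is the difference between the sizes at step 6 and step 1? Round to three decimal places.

Step 1: 0.787 × 1.414 = 1.11282em
Step 6: 0.787 × 1.414⁶ = 6.29030em
Difference: 6.29030 − 1.11282 = 5.17748em

5.177em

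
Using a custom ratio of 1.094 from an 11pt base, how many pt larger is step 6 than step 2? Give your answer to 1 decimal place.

Step 2: 11.0 × 1.094² = 13.165pt
Step 6: 11.0 × 1.094⁶ = 18.858pt
Difference: 18.858 − 13.165 = 5.693pt

5.7pt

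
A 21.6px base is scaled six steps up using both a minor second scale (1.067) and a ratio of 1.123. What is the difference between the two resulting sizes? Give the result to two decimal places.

Minor second: 21.6 × 1.067⁶ = 31.8743px
At 1.123: 21.6 × 1.123⁶ = 43.3244px
Difference: 43.3244 − 31.8743 = 11.4501px

11.45px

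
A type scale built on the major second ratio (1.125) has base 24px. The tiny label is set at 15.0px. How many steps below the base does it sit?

4

1.125ⁿ = 24 / 15.0 = 1.6000
n = ln(1.6000) / ln(1.125) = 0.4700 / 0.1178 ≈ 3.99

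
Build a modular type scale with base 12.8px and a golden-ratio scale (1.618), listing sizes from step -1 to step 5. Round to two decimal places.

Step -1: 12.8 ÷ 1.618 = 7.91
Step 0: 12.8px
Step 1: 12.8 × 1.618 = 20.71
Step 2: 12.8 × 1.618² = 33.51
Step 3: 12.8 × 1.618³ = 54.22
Step 4: 12.8 × 1.618⁴ = 87.73
Step 5: 12.8 × 1.618⁵ = 141.94

7.91px, 12.80px, 20.71px, 33.51px, 54.22px, 87.73px, 141.94px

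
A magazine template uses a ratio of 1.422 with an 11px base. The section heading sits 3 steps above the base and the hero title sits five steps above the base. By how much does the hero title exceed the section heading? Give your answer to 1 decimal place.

Step 3: 11.0 × 1.422³ = 31.629px
Step 5: 11.0 × 1.422⁵ = 63.957px
Difference: 63.957 − 31.629 = 32.328px

32.3px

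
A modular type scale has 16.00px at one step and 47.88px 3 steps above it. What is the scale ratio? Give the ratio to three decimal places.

r³ = 47.88 / 16.00, so r = (47.88/16.00)^(1/3).
r = 2.9925^(1/3) ≈ 1.4410

1.441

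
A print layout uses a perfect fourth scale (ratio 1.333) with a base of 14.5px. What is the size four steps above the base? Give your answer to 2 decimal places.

45.78px

Every step multiplies by the scale ratio.
14.5 × 1.333⁴ = 14.5 × 3.15733 ≈ 45.78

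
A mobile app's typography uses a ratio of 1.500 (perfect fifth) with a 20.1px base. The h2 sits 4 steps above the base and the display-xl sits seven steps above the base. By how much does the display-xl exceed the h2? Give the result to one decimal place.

Step 4: 20.1 × 1.500⁴ = 101.756px
Step 7: 20.1 × 1.500⁷ = 343.427px
Difference: 343.427 − 101.756 = 241.671px

241.7px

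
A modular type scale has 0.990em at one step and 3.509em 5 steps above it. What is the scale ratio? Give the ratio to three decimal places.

1.288

The ratio satisfies 0.990 × r⁵ = 3.509, so r = (3.509 / 0.990)^(1/5).
r = 3.5444^(1/5) ≈ 1.2880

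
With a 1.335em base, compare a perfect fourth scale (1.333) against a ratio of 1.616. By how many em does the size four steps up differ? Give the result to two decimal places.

Perfect fourth: 1.335 × 1.333⁴ = 4.2150em
At 1.616: 1.335 × 1.616⁴ = 9.1043em
Difference: 9.1043 − 4.2150 = 4.8893em

4.89em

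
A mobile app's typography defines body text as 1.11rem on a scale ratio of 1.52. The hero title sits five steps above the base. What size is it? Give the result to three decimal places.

1.11 × 1.52⁵ = 1.11 × 8.11368 ≈ 9.006

9.006rem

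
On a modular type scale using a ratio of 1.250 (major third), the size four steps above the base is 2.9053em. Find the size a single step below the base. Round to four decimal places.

The gap is -1 − (4) = -5 steps, so the factor is 1.250^-5.
2.9053 ÷ 1.250⁵ = 2.9053 ÷ 3.05176 ≈ 0.9520

0.9520em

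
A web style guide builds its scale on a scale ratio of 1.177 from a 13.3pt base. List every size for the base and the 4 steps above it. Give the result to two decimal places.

13.30pt, 15.65pt, 18.42pt, 21.69pt, 25.52pt

Step 0: 13.3pt
Step 1: 13.3 × 1.177 = 15.65
Step 2: 13.3 × 1.177² = 18.42
Step 3: 13.3 × 1.177³ = 21.69
Step 4: 13.3 × 1.177⁴ = 25.52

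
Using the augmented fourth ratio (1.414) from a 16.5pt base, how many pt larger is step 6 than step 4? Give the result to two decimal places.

65.92pt

Step 4: 16.5 × 1.414⁴ = 65.9601pt
Step 6: 16.5 × 1.414⁶ = 131.8804pt
Difference: 131.8804 − 65.9601 = 65.9203pt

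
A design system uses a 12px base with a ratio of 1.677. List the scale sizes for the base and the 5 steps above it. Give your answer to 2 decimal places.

Step 0: 12px
Step 1: 12.0 × 1.677 = 20.12
Step 2: 12.0 × 1.677² = 33.75
Step 3: 12.0 × 1.677³ = 56.60
Step 4: 12.0 × 1.677⁴ = 94.91
Step 5: 12.0 × 1.677⁵ = 159.16

12.00px, 20.12px, 33.75px, 56.60px, 94.91px, 159.16px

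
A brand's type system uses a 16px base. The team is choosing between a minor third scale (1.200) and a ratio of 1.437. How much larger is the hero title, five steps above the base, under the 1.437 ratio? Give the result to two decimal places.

Minor third: 16.0 × 1.200⁵ = 39.8131px
At 1.437: 16.0 × 1.437⁵ = 98.0401px
Difference: 98.0401 − 39.8131 = 58.2270px

58.23px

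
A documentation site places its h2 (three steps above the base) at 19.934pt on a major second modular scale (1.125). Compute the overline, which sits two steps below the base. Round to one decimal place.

Moving from step +3 to step -2 is 5 steps down, so divide by r⁵.
19.934 ÷ 1.125⁵ = 19.934 ÷ 1.80203 ≈ 11.062

11.1pt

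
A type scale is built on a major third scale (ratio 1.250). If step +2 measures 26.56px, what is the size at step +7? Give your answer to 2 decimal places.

81.05px

26.56 × 1.250⁵ = 26.56 × 3.05176 ≈ 81.055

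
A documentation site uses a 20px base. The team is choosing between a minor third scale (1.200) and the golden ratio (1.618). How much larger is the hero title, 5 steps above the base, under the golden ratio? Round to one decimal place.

Minor third: 20.0 × 1.200⁵ = 49.766px
Golden ratio: 20.0 × 1.618⁵ = 221.780px
Difference: 221.780 − 49.766 = 172.014px

172.0px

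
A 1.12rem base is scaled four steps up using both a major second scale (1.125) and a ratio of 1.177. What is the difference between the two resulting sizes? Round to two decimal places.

0.36rem

Major second: 1.12 × 1.125⁴ = 1.7940rem
At 1.177: 1.12 × 1.177⁴ = 2.1494rem
Difference: 2.1494 − 1.7940 = 0.3554rem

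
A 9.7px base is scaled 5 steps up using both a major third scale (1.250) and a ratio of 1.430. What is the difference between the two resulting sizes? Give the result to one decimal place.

Major third: 9.7 × 1.250⁵ = 29.602px
At 1.430: 9.7 × 1.430⁵ = 58.003px
Difference: 58.003 − 29.602 = 28.401px

28.4px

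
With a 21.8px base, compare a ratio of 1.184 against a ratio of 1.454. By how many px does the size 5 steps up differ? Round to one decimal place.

90.9px

At 1.184: 21.8 × 1.184⁵ = 50.724px
At 1.454: 21.8 × 1.454⁵ = 141.670px
Difference: 141.670 − 50.724 = 90.946px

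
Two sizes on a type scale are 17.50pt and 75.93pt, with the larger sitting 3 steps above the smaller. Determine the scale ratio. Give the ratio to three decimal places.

1.631

r³ = 75.93 / 17.50, so r = (75.93/17.50)^(1/3).
r = 4.3389^(1/3) ≈ 1.6310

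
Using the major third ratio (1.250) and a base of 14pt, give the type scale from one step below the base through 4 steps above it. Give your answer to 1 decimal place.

11.2pt, 14.0pt, 17.5pt, 21.9pt, 27.3pt, 34.2pt

Step -1: 14.0 ÷ 1.250 = 11.2
Step 0: 14pt
Step 1: 14.0 × 1.250 = 17.5
Step 2: 14.0 × 1.250² = 21.9
Step 3: 14.0 × 1.250³ = 27.3
Step 4: 14.0 × 1.250⁴ = 34.2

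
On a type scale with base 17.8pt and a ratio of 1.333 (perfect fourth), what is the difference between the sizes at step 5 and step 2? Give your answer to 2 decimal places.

43.29pt

Step 2: 17.8 × 1.333² = 31.6286pt
Step 5: 17.8 × 1.333⁵ = 74.9153pt
Difference: 74.9153 − 31.6286 = 43.2867pt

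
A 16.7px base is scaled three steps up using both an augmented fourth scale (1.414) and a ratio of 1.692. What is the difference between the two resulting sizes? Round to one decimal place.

33.7px

Augmented fourth: 16.7 × 1.414³ = 47.213px
At 1.692: 16.7 × 1.692³ = 80.894px
Difference: 80.894 − 47.213 = 33.681px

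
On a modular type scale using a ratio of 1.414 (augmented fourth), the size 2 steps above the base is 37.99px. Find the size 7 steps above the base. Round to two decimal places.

214.74px

The gap is 7 − (2) = 5 steps, so the factor is 1.414^5.
37.99 × 1.414⁵ = 37.99 × 5.65258 ≈ 214.742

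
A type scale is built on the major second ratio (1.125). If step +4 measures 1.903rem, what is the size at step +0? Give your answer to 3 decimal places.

1.188rem

Moving from step +4 to step +0 is 4 steps down, so divide by r⁴.
1.903 ÷ 1.125⁴ = 1.903 ÷ 1.60181 ≈ 1.188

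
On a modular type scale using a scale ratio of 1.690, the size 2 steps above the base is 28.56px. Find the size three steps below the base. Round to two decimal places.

28.56 ÷ 1.690⁵ = 28.56 ÷ 13.78585 ≈ 2.072

2.07px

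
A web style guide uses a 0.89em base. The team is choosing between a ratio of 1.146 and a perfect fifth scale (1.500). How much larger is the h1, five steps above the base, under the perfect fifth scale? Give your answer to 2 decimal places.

5.00em

At 1.146: 0.89 × 1.146⁵ = 1.7592em
Perfect fifth: 0.89 × 1.500⁵ = 6.7584em
Difference: 6.7584 − 1.7592 = 4.9992em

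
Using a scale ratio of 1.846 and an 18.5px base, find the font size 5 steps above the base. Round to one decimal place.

18.5 × 1.846⁵ = 18.5 × 21.43673 ≈ 396.58

396.6px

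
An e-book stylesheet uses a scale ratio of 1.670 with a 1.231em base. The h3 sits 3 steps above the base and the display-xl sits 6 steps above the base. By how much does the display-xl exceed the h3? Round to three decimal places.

Step 3: 1.231 × 1.670³ = 5.73334em
Step 6: 1.231 × 1.670⁶ = 26.70280em
Difference: 26.70280 − 5.73334 = 20.96946em

20.969em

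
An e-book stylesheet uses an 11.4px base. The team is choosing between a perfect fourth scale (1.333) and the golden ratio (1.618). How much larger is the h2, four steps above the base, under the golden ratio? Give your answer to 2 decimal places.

Perfect fourth: 11.4 × 1.333⁴ = 35.9936px
Golden ratio: 11.4 × 1.618⁴ = 78.1302px
Difference: 78.1302 − 35.9936 = 42.1366px

42.14px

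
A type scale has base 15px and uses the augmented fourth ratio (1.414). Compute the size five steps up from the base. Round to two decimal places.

84.79px

Each step on a modular scale multiplies by the ratio, so the size n steps from the base is base × ratioⁿ.
15.0 × 1.414⁵ = 15.0 × 5.65258 ≈ 84.79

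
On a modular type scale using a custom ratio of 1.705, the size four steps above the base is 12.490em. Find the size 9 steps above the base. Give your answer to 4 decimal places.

179.9635em

Moving from step +4 to step +9 is 5 steps up, so multiply by r⁵.
12.490 × 1.705⁵ = 12.490 × 14.40860 ≈ 179.9635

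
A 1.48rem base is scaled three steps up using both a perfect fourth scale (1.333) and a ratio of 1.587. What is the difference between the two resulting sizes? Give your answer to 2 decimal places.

2.41rem

Perfect fourth: 1.48 × 1.333³ = 3.5055rem
At 1.587: 1.48 × 1.587³ = 5.9155rem
Difference: 5.9155 − 3.5055 = 2.4100rem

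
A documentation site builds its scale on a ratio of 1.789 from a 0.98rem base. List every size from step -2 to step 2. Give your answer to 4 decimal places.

Step -2: 0.98 ÷ 1.789² = 0.3062
Step -1: 0.98 ÷ 1.789 = 0.5478
Step 0: 0.98rem
Step 1: 0.98 × 1.789 = 1.7532
Step 2: 0.98 × 1.789² = 3.1365

0.3062rem, 0.5478rem, 0.9800rem, 1.7532rem, 3.1365rem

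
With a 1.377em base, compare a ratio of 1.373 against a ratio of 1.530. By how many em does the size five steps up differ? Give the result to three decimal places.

4.826em

At 1.373: 1.377 × 1.373⁵ = 6.71872em
At 1.530: 1.377 × 1.530⁵ = 11.54492em
Difference: 11.54492 − 6.71872 = 4.82620em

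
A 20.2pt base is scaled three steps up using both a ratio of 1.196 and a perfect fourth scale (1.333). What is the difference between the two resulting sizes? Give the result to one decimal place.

13.3pt

At 1.196: 20.2 × 1.196³ = 34.558pt
Perfect fourth: 20.2 × 1.333³ = 47.846pt
Difference: 47.846 − 34.558 = 13.288pt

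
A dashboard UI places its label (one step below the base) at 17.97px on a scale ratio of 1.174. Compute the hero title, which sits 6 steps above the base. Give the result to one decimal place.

55.2px

17.97 × 1.174⁷ = 17.97 × 3.07381 ≈ 55.236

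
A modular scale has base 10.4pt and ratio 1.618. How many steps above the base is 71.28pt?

1.618ⁿ = 71.28 / 10.4 = 6.8538
n = ln(6.8538) / ln(1.618) = 1.9248 / 0.4812 ≈ 4.00

4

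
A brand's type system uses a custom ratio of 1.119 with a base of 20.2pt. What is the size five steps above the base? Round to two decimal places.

20.2 × 1.119⁵ = 20.2 × 1.75449 ≈ 35.44

35.44pt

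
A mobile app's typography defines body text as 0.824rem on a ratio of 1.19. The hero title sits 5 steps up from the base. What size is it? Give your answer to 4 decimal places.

Each step on a modular scale multiplies by the ratio, so the size n steps from the base is base × ratioⁿ.
0.824 × 1.19⁵ = 0.824 × 2.38635 ≈ 1.9664

1.9664rem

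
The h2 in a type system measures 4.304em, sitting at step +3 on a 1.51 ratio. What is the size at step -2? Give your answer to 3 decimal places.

0.548em

4.304 ÷ 1.51⁵ = 4.304 ÷ 7.85027 ≈ 0.548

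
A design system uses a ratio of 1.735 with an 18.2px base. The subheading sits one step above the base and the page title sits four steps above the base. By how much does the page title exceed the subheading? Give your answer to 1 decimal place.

Step 1: 18.2 × 1.735 = 31.577px
Step 4: 18.2 × 1.735⁴ = 164.918px
Difference: 164.918 − 31.577 = 133.341px

133.3px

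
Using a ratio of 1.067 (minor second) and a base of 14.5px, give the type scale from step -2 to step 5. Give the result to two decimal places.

12.74px, 13.59px, 14.50px, 15.47px, 16.51px, 17.61px, 18.79px, 20.05px

Step -2: 14.5 ÷ 1.067² = 12.74
Step -1: 14.5 ÷ 1.067 = 13.59
Step 0: 14.5px
Step 1: 14.5 × 1.067 = 15.47
Step 2: 14.5 × 1.067² = 16.51
Step 3: 14.5 × 1.067³ = 17.61
Step 4: 14.5 × 1.067⁴ = 18.79
Step 5: 14.5 × 1.067⁵ = 20.05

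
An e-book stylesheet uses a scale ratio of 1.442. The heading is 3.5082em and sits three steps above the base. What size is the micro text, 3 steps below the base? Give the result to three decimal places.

Moving from step +3 to step -3 is 6 steps down, so divide by r⁶.
3.5082 ÷ 1.442⁶ = 3.5082 ÷ 8.99066 ≈ 0.390

0.390em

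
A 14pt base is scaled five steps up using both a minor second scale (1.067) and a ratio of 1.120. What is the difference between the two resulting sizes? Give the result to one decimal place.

5.3pt

Minor second: 14.0 × 1.067⁵ = 19.362pt
At 1.120: 14.0 × 1.120⁵ = 24.673pt
Difference: 24.673 − 19.362 = 5.311pt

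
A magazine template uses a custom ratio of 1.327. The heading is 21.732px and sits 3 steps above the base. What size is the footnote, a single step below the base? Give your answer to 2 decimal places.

7.01px

21.732 ÷ 1.327⁴ = 21.732 ÷ 3.10087 ≈ 7.008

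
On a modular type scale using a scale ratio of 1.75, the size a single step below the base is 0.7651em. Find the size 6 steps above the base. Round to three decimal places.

38.458em

The gap is 6 − (-1) = 7 steps, so the factor is 1.75^7.
0.7651 × 1.75⁷ = 0.7651 × 50.26508 ≈ 38.458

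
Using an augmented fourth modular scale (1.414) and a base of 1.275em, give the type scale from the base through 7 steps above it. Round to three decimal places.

1.275em, 1.803em, 2.549em, 3.605em, 5.097em, 7.207em, 10.191em, 14.410em

Step 0: 1.275em
Step 1: 1.275 × 1.414 = 1.803
Step 2: 1.275 × 1.414² = 2.549
Step 3: 1.275 × 1.414³ = 3.605
Step 4: 1.275 × 1.414⁴ = 5.097
Step 5: 1.275 × 1.414⁵ = 7.207
Step 6: 1.275 × 1.414⁶ = 10.191
Step 7: 1.275 × 1.414⁷ = 14.410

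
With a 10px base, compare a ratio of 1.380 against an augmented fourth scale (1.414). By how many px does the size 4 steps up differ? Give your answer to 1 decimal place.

3.7px

At 1.380: 10.0 × 1.380⁴ = 36.267px
Augmented fourth: 10.0 × 1.414⁴ = 39.976px
Difference: 39.976 − 36.267 = 3.709px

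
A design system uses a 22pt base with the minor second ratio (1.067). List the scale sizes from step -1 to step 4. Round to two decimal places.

20.62pt, 22.00pt, 23.47pt, 25.05pt, 26.72pt, 28.52pt

Step -1: 22.0 ÷ 1.067 = 20.62
Step 0: 22pt
Step 1: 22.0 × 1.067 = 23.47
Step 2: 22.0 × 1.067² = 25.05
Step 3: 22.0 × 1.067³ = 26.72
Step 4: 22.0 × 1.067⁴ = 28.52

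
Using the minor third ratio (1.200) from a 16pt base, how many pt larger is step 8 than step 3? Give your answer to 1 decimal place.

Step 3: 16.0 × 1.200³ = 27.648pt
Step 8: 16.0 × 1.200⁸ = 68.797pt
Difference: 68.797 − 27.648 = 41.149pt

41.1pt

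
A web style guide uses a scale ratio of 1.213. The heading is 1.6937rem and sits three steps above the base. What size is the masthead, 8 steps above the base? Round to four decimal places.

4.4478rem

The gap is 8 − (3) = 5 steps, so the factor is 1.213^5.
1.6937 × 1.213⁵ = 1.6937 × 2.62606 ≈ 4.4478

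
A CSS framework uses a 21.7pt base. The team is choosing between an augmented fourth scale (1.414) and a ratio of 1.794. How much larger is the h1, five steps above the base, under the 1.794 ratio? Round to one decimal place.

Augmented fourth: 21.7 × 1.414⁵ = 122.661pt
At 1.794: 21.7 × 1.794⁵ = 403.248pt
Difference: 403.248 − 122.661 = 280.587pt

280.6pt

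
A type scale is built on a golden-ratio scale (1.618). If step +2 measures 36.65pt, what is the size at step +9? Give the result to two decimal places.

1063.96pt

The gap is 9 − (2) = 7 steps, so the factor is 1.618^7.
36.65 × 1.618⁷ = 36.65 × 29.03017 ≈ 1063.956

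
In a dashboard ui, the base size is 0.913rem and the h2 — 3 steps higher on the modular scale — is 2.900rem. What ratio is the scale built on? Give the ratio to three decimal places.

The ratio satisfies 0.913 × r³ = 2.900, so r = (2.900 / 0.913)^(1/3).
r = 3.1763^(1/3) ≈ 1.4700

1.470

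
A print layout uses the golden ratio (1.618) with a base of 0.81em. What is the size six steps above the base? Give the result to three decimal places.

14.533em

0.81 × 1.618⁶ = 0.81 × 17.94201 ≈ 14.533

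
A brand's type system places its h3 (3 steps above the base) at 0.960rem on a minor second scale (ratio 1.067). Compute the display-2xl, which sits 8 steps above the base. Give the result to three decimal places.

1.328rem

The gap is 8 − (3) = 5 steps, so the factor is 1.067^5.
0.960 × 1.067⁵ = 0.960 × 1.38300 ≈ 1.328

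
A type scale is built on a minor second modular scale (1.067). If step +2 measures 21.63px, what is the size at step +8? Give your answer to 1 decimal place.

Moving from step +2 to step +8 is 6 steps up, so multiply by r⁶.
21.63 × 1.067⁶ = 21.63 × 1.47566 ≈ 31.919

31.9px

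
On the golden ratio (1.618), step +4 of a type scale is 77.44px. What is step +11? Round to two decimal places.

2248.10px

The gap is 11 − (4) = 7 steps, so the factor is 1.618^7.
77.44 × 1.618⁷ = 77.44 × 29.03017 ≈ 2248.097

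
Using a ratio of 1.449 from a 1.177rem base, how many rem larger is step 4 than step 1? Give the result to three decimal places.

3.483rem

Step 1: 1.177 × 1.449 = 1.70547rem
Step 4: 1.177 × 1.449⁴ = 5.18860rem
Difference: 5.18860 − 1.70547 = 3.48313rem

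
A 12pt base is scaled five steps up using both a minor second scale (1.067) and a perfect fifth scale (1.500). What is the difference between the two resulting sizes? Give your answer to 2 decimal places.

74.53pt

Minor second: 12.0 × 1.067⁵ = 16.5960pt
Perfect fifth: 12.0 × 1.500⁵ = 91.1250pt
Difference: 91.1250 − 16.5960 = 74.5290pt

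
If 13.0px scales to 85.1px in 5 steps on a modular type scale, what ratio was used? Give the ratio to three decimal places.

1.456

r⁵ = 85.1 / 13.0, so r = (85.1/13.0)^(1/5).
r = 6.5462^(1/5) ≈ 1.4561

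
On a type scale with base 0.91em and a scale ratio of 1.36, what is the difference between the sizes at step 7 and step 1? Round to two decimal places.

Step 1: 0.91 × 1.36 = 1.2376em
Step 7: 0.91 × 1.36⁷ = 7.8309em
Difference: 7.8309 − 1.2376 = 6.5933em

6.59em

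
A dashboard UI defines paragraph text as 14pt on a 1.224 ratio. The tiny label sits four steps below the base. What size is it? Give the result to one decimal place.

6.2pt

14.0 ÷ 1.224⁴ = 14.0 ÷ 2.24453 ≈ 6.24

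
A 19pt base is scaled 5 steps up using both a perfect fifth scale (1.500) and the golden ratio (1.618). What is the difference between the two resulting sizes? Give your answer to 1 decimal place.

66.4pt

Perfect fifth: 19.0 × 1.500⁵ = 144.281pt
Golden ratio: 19.0 × 1.618⁵ = 210.691pt
Difference: 210.691 − 144.281 = 66.410pt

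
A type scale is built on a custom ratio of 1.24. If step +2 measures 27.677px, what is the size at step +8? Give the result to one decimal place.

100.6px

27.677 × 1.24⁶ = 27.677 × 3.63522 ≈ 100.612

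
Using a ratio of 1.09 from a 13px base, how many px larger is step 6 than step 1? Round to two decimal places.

7.63px

Step 1: 13.0 × 1.09 = 14.1700px
Step 6: 13.0 × 1.09⁶ = 21.8023px
Difference: 21.8023 − 14.1700 = 7.6323px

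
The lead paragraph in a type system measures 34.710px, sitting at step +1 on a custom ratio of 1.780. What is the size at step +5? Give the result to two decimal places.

34.710 × 1.780⁴ = 34.710 × 10.03876 ≈ 348.445

348.45px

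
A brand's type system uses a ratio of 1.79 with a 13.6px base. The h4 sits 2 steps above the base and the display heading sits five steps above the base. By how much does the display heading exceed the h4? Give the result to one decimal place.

206.3px

Step 2: 13.6 × 1.79² = 43.576px
Step 5: 13.6 × 1.79⁵ = 249.922px
Difference: 249.922 − 43.576 = 206.346px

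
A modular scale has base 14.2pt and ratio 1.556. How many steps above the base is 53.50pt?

3

1.556ⁿ = 53.50 / 14.2 = 3.7676
n = ln(3.7676) / ln(1.556) = 1.3264 / 0.4421 ≈ 3.00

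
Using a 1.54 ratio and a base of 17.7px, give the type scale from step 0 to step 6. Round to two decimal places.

Step 0: 17.7px
Step 1: 17.7 × 1.54 = 27.26
Step 2: 17.7 × 1.54² = 41.98
Step 3: 17.7 × 1.54³ = 64.65
Step 4: 17.7 × 1.54⁴ = 99.55
Step 5: 17.7 × 1.54⁵ = 153.31
Step 6: 17.7 × 1.54⁶ = 236.10

17.70px, 27.26px, 41.98px, 64.65px, 99.55px, 153.31px, 236.10px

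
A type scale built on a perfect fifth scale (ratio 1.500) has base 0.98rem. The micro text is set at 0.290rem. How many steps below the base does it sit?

1.500ⁿ = 0.98 / 0.290 = 3.3793
n = ln(3.3793) / ln(1.500) = 1.2177 / 0.4055 ≈ 3.00

3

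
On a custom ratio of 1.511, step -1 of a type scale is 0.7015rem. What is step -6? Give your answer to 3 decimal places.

0.089rem

The gap is -6 − (-1) = -5 steps, so the factor is 1.511^-5.
0.7015 ÷ 1.511⁵ = 0.7015 ÷ 7.87630 ≈ 0.089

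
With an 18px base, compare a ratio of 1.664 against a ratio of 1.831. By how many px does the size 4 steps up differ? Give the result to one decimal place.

At 1.664: 18.0 × 1.664⁴ = 138.002px
At 1.831: 18.0 × 1.831⁴ = 202.314px
Difference: 202.314 − 138.002 = 64.312px

64.3px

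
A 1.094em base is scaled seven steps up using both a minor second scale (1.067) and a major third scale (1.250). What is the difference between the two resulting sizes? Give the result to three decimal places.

3.494em

Minor second: 1.094 × 1.067⁷ = 1.72254em
Major third: 1.094 × 1.250⁷ = 5.21660em
Difference: 5.21660 − 1.72254 = 3.49406em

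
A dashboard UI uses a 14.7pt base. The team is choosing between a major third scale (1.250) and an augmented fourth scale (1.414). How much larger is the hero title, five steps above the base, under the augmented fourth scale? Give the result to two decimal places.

38.23pt

Major third: 14.7 × 1.250⁵ = 44.8608pt
Augmented fourth: 14.7 × 1.414⁵ = 83.0930pt
Difference: 83.0930 − 44.8608 = 38.2322pt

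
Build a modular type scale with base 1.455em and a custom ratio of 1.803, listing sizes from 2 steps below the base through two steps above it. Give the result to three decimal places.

0.448em, 0.807em, 1.455em, 2.623em, 4.730em

Step -2: 1.455 ÷ 1.803² = 0.448
Step -1: 1.455 ÷ 1.803 = 0.807
Step 0: 1.455em
Step 1: 1.455 × 1.803 = 2.623
Step 2: 1.455 × 1.803² = 4.730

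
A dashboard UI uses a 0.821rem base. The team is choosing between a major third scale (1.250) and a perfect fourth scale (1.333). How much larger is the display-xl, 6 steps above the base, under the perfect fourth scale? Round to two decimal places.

1.47rem

Major third: 0.821 × 1.250⁶ = 3.1319rem
Perfect fourth: 0.821 × 1.333⁶ = 4.6060rem
Difference: 4.6060 − 3.1319 = 1.4741rem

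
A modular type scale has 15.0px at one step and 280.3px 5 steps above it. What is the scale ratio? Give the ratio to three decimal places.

The ratio satisfies 15.0 × r⁵ = 280.3, so r = (280.3 / 15.0)^(1/5).
r = 18.6867^(1/5) ≈ 1.7960

1.796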